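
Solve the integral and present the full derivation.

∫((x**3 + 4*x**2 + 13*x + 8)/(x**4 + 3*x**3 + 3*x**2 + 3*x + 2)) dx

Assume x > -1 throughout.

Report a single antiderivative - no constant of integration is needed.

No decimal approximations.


Step 1. Decompose ∫((x**3 + 4*x**2 + 13*x + 8)/(x**4 + 3*x**3 + 3*x**2 + 3*x + 2)) dx by partial fractions, (x**3 + 4*x**2 + 13*x + 8)/(x**4 + 3*x**3 + 3*x**2 + 3*x + 2) = 4/(x**2 + 1) + 2/(x + 2) - 1/(x + 1): now ∫(-1/(x + 1)) dx + ∫(2/(x + 2)) dx + ∫(4/(x**2 + 1)) dx.
Step 2. Evaluate the standard form [assuming x > -2]: now 2*log(x + 2) + ∫(-1/(x + 1)) dx + ∫(4/(x**2 + 1)) dx.
Step 3. Evaluate the standard form [assuming x > -1]: now -log(x + 1) + 2*log(x + 2) + ∫(4/(x**2 + 1)) dx.
Step 4. Evaluate the standard form: now -log(x + 1) + 2*log(x + 2) + 4*atan(x).
Answer: -log(x + 1) + 2*log(x + 2) + 4*atan(x).


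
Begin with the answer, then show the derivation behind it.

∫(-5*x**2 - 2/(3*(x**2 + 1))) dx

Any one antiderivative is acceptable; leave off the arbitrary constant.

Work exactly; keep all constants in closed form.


The answer is -5*x**3/3 - 2*atan(x)/3.
Step 1. Rewrite: now ∫(-5*x**2) dx + ∫(-2/(3*(x**2 + 1))) dx.
Step 2. Evaluate the standard form: now -5*x**3/3 + ∫(-2/(3*(x**2 + 1))) dx.
Step 3. Evaluate the standard form: now -5*x**3/3 - 2*atan(x)/3.
Answer: -5*x**3/3 - 2*atan(x)/3.


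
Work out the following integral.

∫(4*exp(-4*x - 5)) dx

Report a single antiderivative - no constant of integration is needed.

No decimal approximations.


Answer: -exp(-4*x - 5).


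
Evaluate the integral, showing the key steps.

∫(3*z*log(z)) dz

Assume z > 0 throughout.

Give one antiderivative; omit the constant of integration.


Step 1. Integrate ∫(3*z*log(z)) dz by parts with u = log(z), dv = (3*z) dz, so v = 3*z**2/2 [assuming z > 0]: now 3*z**2*log(z)/2 + ∫(-3*z/2) dz.
Step 2. Evaluate the standard form: now 3*z**2*log(z)/2 - 3*z**2/4.
Answer: 3*z**2*log(z)/2 - 3*z**2/4.


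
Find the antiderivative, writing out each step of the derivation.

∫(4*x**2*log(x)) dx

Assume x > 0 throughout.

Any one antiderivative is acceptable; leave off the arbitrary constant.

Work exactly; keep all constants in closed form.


Step 1. Integrate ∫(4*x**2*log(x)) dx by parts with u = log(x), dv = (4*x**2) dx, so v = 4*x**3/3 [assuming x > 0]: now 4*x**3*log(x)/3 + ∫(-4*x**2/3) dx.
Step 2. Evaluate the standard form: now 4*x**3*log(x)/3 - 4*x**3/9.
Answer: 4*x**3*log(x)/3 - 4*x**3/9.


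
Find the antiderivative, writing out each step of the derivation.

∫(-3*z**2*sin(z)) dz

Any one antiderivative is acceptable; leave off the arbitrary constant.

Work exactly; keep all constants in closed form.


Step 1. Integrate ∫(-3*z**2*sin(z)) dz by parts with u = z**2, dv = (-3*sin(z)) dz, so v = 3*cos(z): now 3*z**2*cos(z) + ∫(-6*z*cos(z)) dz.
Step 2. Integrate ∫(-6*z*cos(z)) dz by parts with u = z, dv = (-6*cos(z)) dz, so v = -6*sin(z): now 3*z**2*cos(z) - 6*z*sin(z) + ∫(6*sin(z)) dz.
Step 3. Evaluate the standard form: now 3*z**2*cos(z) - 6*z*sin(z) - 6*cos(z).
Answer: 3*z**2*cos(z) - 6*z*sin(z) - 6*cos(z).


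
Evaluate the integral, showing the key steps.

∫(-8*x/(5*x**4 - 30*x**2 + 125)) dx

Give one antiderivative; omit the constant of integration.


Step 1. Substitute u = x**2 - 3, turning ∫(-8*x/(5*x**4 - 30*x**2 + 125)) dx into ∫(-4/(5*(u**2 + 16))) du: now ∫(-4/(5*(u**2 + 16))) du.
Step 2. Evaluate the standard form: now -atan(u/4)/5.
Step 3. Substitute back u = x**2 - 3: now -atan(x**2/4 - 3/4)/5.
Answer: -atan(x**2/4 - 3/4)/5.


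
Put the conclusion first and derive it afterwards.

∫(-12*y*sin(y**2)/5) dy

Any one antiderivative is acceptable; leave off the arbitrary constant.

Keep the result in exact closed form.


The answer is 6*cos(y**2)/5.
Step 1. Substitute u = y**2, turning ∫(-12*y*sin(y**2)/5) dy into ∫(-6*sin(u)/5) du: now ∫(-6*sin(u)/5) du.
Step 2. Evaluate the standard form: now 6*cos(u)/5.
Step 3. Substitute back u = y**2: now 6*cos(y**2)/5.
Answer: 6*cos(y**2)/5.


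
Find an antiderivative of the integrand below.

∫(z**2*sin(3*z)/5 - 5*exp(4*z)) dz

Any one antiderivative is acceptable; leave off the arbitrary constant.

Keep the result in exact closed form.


Answer: -z**2*cos(3*z)/15 + 2*z*sin(3*z)/45 - 5*exp(4*z)/4 + 2*cos(3*z)/135.


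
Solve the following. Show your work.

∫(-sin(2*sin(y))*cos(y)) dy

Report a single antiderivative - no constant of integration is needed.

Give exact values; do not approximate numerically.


Step 1. Substitute u = sin(y), turning ∫(-sin(2*sin(y))*cos(y)) dy into ∫(-sin(2*u)) du: now ∫(-sin(2*u)) du.
Step 2. Evaluate the standard form: now cos(2*u)/2.
Step 3. Substitute back u = sin(y): now cos(2*sin(y))/2.
Answer: cos(2*sin(y))/2.


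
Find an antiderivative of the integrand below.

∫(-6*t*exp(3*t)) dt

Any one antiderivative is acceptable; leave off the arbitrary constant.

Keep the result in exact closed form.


Answer: -2*t*exp(3*t) + 2*exp(3*t)/3.


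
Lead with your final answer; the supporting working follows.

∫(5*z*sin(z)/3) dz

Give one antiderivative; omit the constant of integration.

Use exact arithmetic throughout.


The answer is -5*z*cos(z)/3 + 5*sin(z)/3.
Step 1. Integrate ∫(5*z*sin(z)/3) dz by parts with u = z, dv = (5*sin(z)/3) dz, so v = -5*cos(z)/3: now -5*z*cos(z)/3 + ∫(5*cos(z)/3) dz.
Step 2. Evaluate the standard form: now -5*z*cos(z)/3 + 5*sin(z)/3.
Answer: -5*z*cos(z)/3 + 5*sin(z)/3.


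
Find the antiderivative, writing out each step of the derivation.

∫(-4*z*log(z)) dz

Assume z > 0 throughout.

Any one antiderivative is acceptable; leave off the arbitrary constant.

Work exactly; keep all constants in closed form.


Step 1. Integrate ∫(-4*z*log(z)) dz by parts with u = log(z), dv = (-4*z) dz, so v = -2*z**2 [assuming z > 0]: now -2*z**2*log(z) + ∫(2*z) dz.
Step 2. Evaluate the standard form: now -2*z**2*log(z) + z**2.
Answer: -2*z**2*log(z) + z**2.


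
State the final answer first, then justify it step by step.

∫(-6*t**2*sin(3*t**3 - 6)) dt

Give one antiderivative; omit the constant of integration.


The answer is 2*cos(3*t**3 - 6)/3.
Step 1. Substitute u = t**3 - 2, turning ∫(-6*t**2*sin(3*t**3 - 6)) dt into ∫(-2*sin(3*u)) du: now ∫(-2*sin(3*u)) du.
Step 2. Evaluate the standard form: now 2*cos(3*u)/3.
Step 3. Substitute back u = t**3 - 2: now 2*cos(3*t**3 - 6)/3.
Answer: 2*cos(3*t**3 - 6)/3.


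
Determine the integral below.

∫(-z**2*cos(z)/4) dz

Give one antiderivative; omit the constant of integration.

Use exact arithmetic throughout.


Answer: -z**2*sin(z)/4 - z*cos(z)/2 + sin(z)/2.


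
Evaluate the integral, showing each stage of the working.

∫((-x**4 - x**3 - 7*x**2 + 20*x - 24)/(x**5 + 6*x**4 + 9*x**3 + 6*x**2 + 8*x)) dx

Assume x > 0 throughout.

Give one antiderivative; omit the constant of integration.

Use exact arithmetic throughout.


Step 1. Decompose ∫((-x**4 - x**3 - 7*x**2 + 20*x - 24)/(x**5 + 6*x**4 + 9*x**3 + 6*x**2 + 8*x)) dx by partial fractions, (-x**4 - x**3 - 7*x**2 + 20*x - 24)/(x**5 + 6*x**4 + 9*x**3 + 6*x**2 + 8*x) = 3/(x**2 + 1) - 3/(x + 4) + 5/(x + 2) - 3/x: now ∫(-3/x) dx + ∫(5/(x + 2)) dx + ∫(-3/(x + 4)) dx + ∫(3/(x**2 + 1)) dx.
Step 2. Evaluate the standard form [assuming x > 0]: now -3*log(x) + ∫(5/(x + 2)) dx + ∫(-3/(x + 4)) dx + ∫(3/(x**2 + 1)) dx.
Step 3. Evaluate the standard form [assuming x > -2]: now -3*log(x) + 5*log(x + 2) + ∫(-3/(x + 4)) dx + ∫(3/(x**2 + 1)) dx.
Step 4. Evaluate the standard form [assuming x > -4]: now -3*log(x) + 5*log(x + 2) - 3*log(x + 4) + ∫(3/(x**2 + 1)) dx.
Step 5. Evaluate the standard form: now -3*log(x) + 5*log(x + 2) - 3*log(x + 4) + 3*atan(x).
Answer: -3*log(x) + 5*log(x + 2) - 3*log(x + 4) + 3*atan(x).


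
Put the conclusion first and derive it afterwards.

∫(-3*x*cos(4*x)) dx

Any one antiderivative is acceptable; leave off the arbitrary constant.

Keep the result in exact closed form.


The answer is -3*x*sin(4*x)/4 - 3*cos(4*x)/16.
Step 1. Integrate ∫(-3*x*cos(4*x)) dx by parts with u = x, dv = (-3*cos(4*x)) dx, so v = -3*sin(4*x)/4: now -3*x*sin(4*x)/4 + ∫(3*sin(4*x)/4) dx.
Step 2. Evaluate the standard form: now -3*x*sin(4*x)/4 - 3*cos(4*x)/16.
Answer: -3*x*sin(4*x)/4 - 3*cos(4*x)/16.


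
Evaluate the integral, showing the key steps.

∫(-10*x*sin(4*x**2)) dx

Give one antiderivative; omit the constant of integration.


Step 1. Substitute u = x**2, turning ∫(-10*x*sin(4*x**2)) dx into ∫(-5*sin(4*u)) du: now ∫(-5*sin(4*u)) du.
Step 2. Evaluate the standard form: now 5*cos(4*u)/4.
Step 3. Substitute back u = x**2: now 5*cos(4*x**2)/4.
Answer: 5*cos(4*x**2)/4.


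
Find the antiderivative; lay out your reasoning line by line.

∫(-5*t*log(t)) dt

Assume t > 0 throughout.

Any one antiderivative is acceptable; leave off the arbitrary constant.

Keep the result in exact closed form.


Step 1. Integrate ∫(-5*t*log(t)) dt by parts with u = log(t), dv = (-5*t) dt, so v = -5*t**2/2 [assuming t > 0]: now -5*t**2*log(t)/2 + ∫(5*t/2) dt.
Step 2. Evaluate the standard form: now -5*t**2*log(t)/2 + 5*t**2/4.
Answer: -5*t**2*log(t)/2 + 5*t**2/4.


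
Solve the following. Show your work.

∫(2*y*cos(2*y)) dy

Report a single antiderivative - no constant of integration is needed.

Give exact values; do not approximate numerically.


Step 1. Integrate ∫(2*y*cos(2*y)) dy by parts with u = y, dv = (2*cos(2*y)) dy, so v = sin(2*y): now y*sin(2*y) + ∫(-sin(2*y)) dy.
Step 2. Evaluate the standard form: now y*sin(2*y) + cos(2*y)/2.
Answer: y*sin(2*y) + cos(2*y)/2.


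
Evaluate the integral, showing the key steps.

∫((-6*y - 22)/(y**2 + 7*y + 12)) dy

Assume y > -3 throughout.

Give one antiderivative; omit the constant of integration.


Step 1. Decompose ∫((-6*y - 22)/(y**2 + 7*y + 12)) dy by partial fractions, (-6*y - 22)/(y**2 + 7*y + 12) = -2/(y + 4) - 4/(y + 3): now ∫(-4/(y + 3)) dy + ∫(-2/(y + 4)) dy.
Step 2. Evaluate the standard form [assuming y > -3]: now -4*log(y + 3) + ∫(-2/(y + 4)) dy.
Step 3. Evaluate the standard form [assuming y > -4]: now -4*log(y + 3) - 2*log(y + 4).
Answer: -4*log(y + 3) - 2*log(y + 4).


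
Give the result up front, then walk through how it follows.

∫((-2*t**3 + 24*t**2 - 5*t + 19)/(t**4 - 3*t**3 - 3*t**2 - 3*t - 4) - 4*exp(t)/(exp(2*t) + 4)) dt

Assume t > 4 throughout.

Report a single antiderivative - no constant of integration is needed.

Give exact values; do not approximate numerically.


The answer is 3*log(t - 4) - 5*log(t + 1) + atan(t) - 2*atan(exp(t)/2).
Step 1. Rewrite: now ∫(-4*exp(t)/(exp(2*t) + 4)) dt + ∫((-2*t**3 + 24*t**2 - 5*t + 19)/(t**4 - 3*t**3 - 3*t**2 - 3*t - 4)) dt.
Step 2. Substitute u = exp(t), turning ∫(-4*exp(t)/(exp(2*t) + 4)) dt into ∫(-4/(u**2 + 4)) du: now ∫((-2*t**3 + 24*t**2 - 5*t + 19)/(t**4 - 3*t**3 - 3*t**2 - 3*t - 4)) dt + ∫(-4/(u**2 + 4)) du.
Step 3. Evaluate the standard form: now -2*atan(u/2) + ∫((-2*t**3 + 24*t**2 - 5*t + 19)/(t**4 - 3*t**3 - 3*t**2 - 3*t - 4)) dt.
Step 4. Substitute back u = exp(t): now -2*atan(exp(t)/2) + ∫((-2*t**3 + 24*t**2 - 5*t + 19)/(t**4 - 3*t**3 - 3*t**2 - 3*t - 4)) dt.
Step 5. Decompose ∫((-2*t**3 + 24*t**2 - 5*t + 19)/(t**4 - 3*t**3 - 3*t**2 - 3*t - 4)) dt by partial fractions, (-2*t**3 + 24*t**2 - 5*t + 19)/(t**4 - 3*t**3 - 3*t**2 - 3*t - 4) = 1/(t**2 + 1) - 5/(t + 1) + 3/(t - 4): now -2*atan(exp(t)/2) + ∫(3/(t - 4)) dt + ∫(-5/(t + 1)) dt + ∫(1/(t**2 + 1)) dt.
Step 6. Evaluate the standard form [assuming t > -1]: now -5*log(t + 1) - 2*atan(exp(t)/2) + ∫(3/(t - 4)) dt + ∫(1/(t**2 + 1)) dt.
Step 7. Evaluate the standard form [assuming t > 4]: now 3*log(t - 4) - 5*log(t + 1) - 2*atan(exp(t)/2) + ∫(1/(t**2 + 1)) dt.
Step 8. Evaluate the standard form: now 3*log(t - 4) - 5*log(t + 1) + atan(t) - 2*atan(exp(t)/2).
Answer: 3*log(t - 4) - 5*log(t + 1) + atan(t) - 2*atan(exp(t)/2).


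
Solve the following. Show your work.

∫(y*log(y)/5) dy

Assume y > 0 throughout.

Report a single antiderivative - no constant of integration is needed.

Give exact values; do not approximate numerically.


Step 1. Integrate ∫(y*log(y)/5) dy by parts with u = log(y), dv = (y/5) dy, so v = y**2/10 [assuming y > 0]: now y**2*log(y)/10 + ∫(-y/10) dy.
Step 2. Evaluate the standard form: now y**2*log(y)/10 - y**2/20.
Answer: y**2*log(y)/10 - y**2/20.


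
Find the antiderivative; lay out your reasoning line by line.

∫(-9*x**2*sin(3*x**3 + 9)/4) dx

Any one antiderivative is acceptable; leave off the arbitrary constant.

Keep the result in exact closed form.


Step 1. Substitute u = x**3 + 3, turning ∫(-9*x**2*sin(3*x**3 + 9)/4) dx into ∫(-3*sin(3*u)/4) du: now ∫(-3*sin(3*u)/4) du.
Step 2. Evaluate the standard form: now cos(3*u)/4.
Step 3. Substitute back u = x**3 + 3: now cos(3*x**3 + 9)/4.
Answer: cos(3*x**3 + 9)/4.


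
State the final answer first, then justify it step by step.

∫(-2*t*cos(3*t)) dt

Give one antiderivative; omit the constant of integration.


The answer is -2*t*sin(3*t)/3 - 2*cos(3*t)/9.
Step 1. Integrate ∫(-2*t*cos(3*t)) dt by parts with u = t, dv = (-2*cos(3*t)) dt, so v = -2*sin(3*t)/3: now -2*t*sin(3*t)/3 + ∫(2*sin(3*t)/3) dt.
Step 2. Evaluate the standard form: now -2*t*sin(3*t)/3 - 2*cos(3*t)/9.
Answer: -2*t*sin(3*t)/3 - 2*cos(3*t)/9.


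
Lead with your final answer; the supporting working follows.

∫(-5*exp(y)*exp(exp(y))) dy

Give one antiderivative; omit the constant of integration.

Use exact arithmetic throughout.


The answer is -5*exp(exp(y)).
Step 1. Substitute u = exp(y), turning ∫(-5*exp(y)*exp(exp(y))) dy into ∫(-5*exp(u)) du: now ∫(-5*exp(u)) du.
Step 2. Evaluate the standard form: now -5*exp(u).
Step 3. Substitute back u = exp(y): now -5*exp(exp(y)).
Answer: -5*exp(exp(y)).


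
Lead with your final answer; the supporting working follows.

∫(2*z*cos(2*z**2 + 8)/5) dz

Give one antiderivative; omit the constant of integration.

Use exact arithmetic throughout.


The answer is sin(2*z**2 + 8)/10.
Step 1. Substitute u = z**2 + 4, turning ∫(2*z*cos(2*z**2 + 8)/5) dz into ∫(cos(2*u)/5) du: now ∫(cos(2*u)/5) du.
Step 2. Evaluate the standard form: now sin(2*u)/10.
Step 3. Substitute back u = z**2 + 4: now sin(2*z**2 + 8)/10.
Answer: sin(2*z**2 + 8)/10.


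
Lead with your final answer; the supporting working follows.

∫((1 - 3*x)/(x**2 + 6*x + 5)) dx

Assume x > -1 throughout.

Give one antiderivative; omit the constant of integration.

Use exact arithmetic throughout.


The answer is log(x + 1) - 4*log(x + 5).
Step 1. Decompose ∫((1 - 3*x)/(x**2 + 6*x + 5)) dx by partial fractions, (1 - 3*x)/(x**2 + 6*x + 5) = -4/(x + 5) + 1/(x + 1): now ∫(1/(x + 1)) dx + ∫(-4/(x + 5)) dx.
Step 2. Evaluate the standard form [assuming x > -1]: now log(x + 1) + ∫(-4/(x + 5)) dx.
Step 3. Evaluate the standard form [assuming x > -5]: now log(x + 1) - 4*log(x + 5).
Answer: log(x + 1) - 4*log(x + 5).


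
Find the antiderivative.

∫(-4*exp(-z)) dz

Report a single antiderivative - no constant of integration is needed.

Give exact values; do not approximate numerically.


Answer: 4*exp(-z).


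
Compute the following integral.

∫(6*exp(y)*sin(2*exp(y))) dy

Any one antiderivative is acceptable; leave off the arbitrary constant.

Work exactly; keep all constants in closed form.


Answer: -3*cos(2*exp(y)).


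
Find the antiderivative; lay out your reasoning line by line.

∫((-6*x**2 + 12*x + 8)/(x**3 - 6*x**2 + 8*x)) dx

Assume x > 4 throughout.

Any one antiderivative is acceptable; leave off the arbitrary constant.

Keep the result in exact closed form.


Step 1. Decompose ∫((-6*x**2 + 12*x + 8)/(x**3 - 6*x**2 + 8*x)) dx by partial fractions, (-6*x**2 + 12*x + 8)/(x**3 - 6*x**2 + 8*x) = -2/(x - 2) - 5/(x - 4) + 1/x: now ∫(1/x) dx + ∫(-5/(x - 4)) dx + ∫(-2/(x - 2)) dx.
Step 2. Evaluate the standard form [assuming x > 2]: now -2*log(x - 2) + ∫(1/x) dx + ∫(-5/(x - 4)) dx.
Step 3. Evaluate the standard form [assuming x > 0]: now log(x) - 2*log(x - 2) + ∫(-5/(x - 4)) dx.
Step 4. Evaluate the standard form [assuming x > 4]: now log(x) - 5*log(x - 4) - 2*log(x - 2).
Answer: log(x) - 5*log(x - 4) - 2*log(x - 2).


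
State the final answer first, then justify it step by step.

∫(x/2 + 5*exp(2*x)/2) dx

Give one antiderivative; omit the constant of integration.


The answer is x**2/4 + 5*exp(2*x)/4.
Step 1. Rewrite: now ∫(x/2) dx + ∫(5*exp(2*x)/2) dx.
Step 2. Evaluate the standard form: now x**2/4 + ∫(5*exp(2*x)/2) dx.
Step 3. Evaluate the standard form: now x**2/4 + 5*exp(2*x)/4.
Answer: x**2/4 + 5*exp(2*x)/4.


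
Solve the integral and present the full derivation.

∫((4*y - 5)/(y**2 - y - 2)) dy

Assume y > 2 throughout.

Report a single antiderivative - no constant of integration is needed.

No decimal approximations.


Step 1. Decompose ∫((4*y - 5)/(y**2 - y - 2)) dy by partial fractions, (4*y - 5)/(y**2 - y - 2) = 3/(y + 1) + 1/(y - 2): now ∫(1/(y - 2)) dy + ∫(3/(y + 1)) dy.
Step 2. Evaluate the standard form [assuming y > -1]: now 3*log(y + 1) + ∫(1/(y - 2)) dy.
Step 3. Evaluate the standard form [assuming y > 2]: now log(y - 2) + 3*log(y + 1).
Answer: log(y - 2) + 3*log(y + 1).


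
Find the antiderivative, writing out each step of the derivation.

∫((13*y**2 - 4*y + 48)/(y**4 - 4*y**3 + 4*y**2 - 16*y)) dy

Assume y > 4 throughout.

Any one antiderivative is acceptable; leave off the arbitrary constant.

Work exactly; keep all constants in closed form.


Step 1. Decompose ∫((13*y**2 - 4*y + 48)/(y**4 - 4*y**3 + 4*y**2 - 16*y)) dy by partial fractions, (13*y**2 - 4*y + 48)/(y**4 - 4*y**3 + 4*y**2 - 16*y) = 1/(y**2 + 4) + 3/(y - 4) - 3/y: now ∫(-3/y) dy + ∫(3/(y - 4)) dy + ∫(1/(y**2 + 4)) dy.
Step 2. Evaluate the standard form [assuming y > 0]: now -3*log(y) + ∫(3/(y - 4)) dy + ∫(1/(y**2 + 4)) dy.
Step 3. Evaluate the standard form [assuming y > 4]: now -3*log(y) + 3*log(y - 4) + ∫(1/(y**2 + 4)) dy.
Step 4. Evaluate the standard form: now -3*log(y) + 3*log(y - 4) + atan(y/2)/2.
Answer: -3*log(y) + 3*log(y - 4) + atan(y/2)/2.


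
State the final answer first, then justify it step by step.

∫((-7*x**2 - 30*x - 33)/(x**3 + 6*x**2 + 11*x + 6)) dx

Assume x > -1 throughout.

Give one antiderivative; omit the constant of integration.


The answer is -5*log(x + 1) + log(x + 2) - 3*log(x + 3).
Step 1. Decompose ∫((-7*x**2 - 30*x - 33)/(x**3 + 6*x**2 + 11*x + 6)) dx by partial fractions, (-7*x**2 - 30*x - 33)/(x**3 + 6*x**2 + 11*x + 6) = -3/(x + 3) + 1/(x + 2) - 5/(x + 1): now ∫(-5/(x + 1)) dx + ∫(1/(x + 2)) dx + ∫(-3/(x + 3)) dx.
Step 2. Evaluate the standard form [assuming x > -3]: now -3*log(x + 3) + ∫(-5/(x + 1)) dx + ∫(1/(x + 2)) dx.
Step 3. Evaluate the standard form [assuming x > -1]: now -5*log(x + 1) - 3*log(x + 3) + ∫(1/(x + 2)) dx.
Step 4. Evaluate the standard form [assuming x > -2]: now -5*log(x + 1) + log(x + 2) - 3*log(x + 3).
Answer: -5*log(x + 1) + log(x + 2) - 3*log(x + 3).


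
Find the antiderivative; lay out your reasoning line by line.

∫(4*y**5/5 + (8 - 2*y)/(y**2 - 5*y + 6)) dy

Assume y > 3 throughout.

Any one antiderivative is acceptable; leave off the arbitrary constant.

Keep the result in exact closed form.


Step 1. Rewrite: now ∫(4*y**5/5) dy + ∫((8 - 2*y)/(y**2 - 5*y + 6)) dy.
Step 2. Evaluate the standard form: now 2*y**6/15 + ∫((8 - 2*y)/(y**2 - 5*y + 6)) dy.
Step 3. Decompose ∫((8 - 2*y)/(y**2 - 5*y + 6)) dy by partial fractions, (8 - 2*y)/(y**2 - 5*y + 6) = -4/(y - 2) + 2/(y - 3): now 2*y**6/15 + ∫(2/(y - 3)) dy + ∫(-4/(y - 2)) dy.
Step 4. Evaluate the standard form [assuming y > 3]: now 2*y**6/15 + 2*log(y - 3) + ∫(-4/(y - 2)) dy.
Step 5. Evaluate the standard form [assuming y > 2]: now 2*y**6/15 + 2*log(y - 3) - 4*log(y - 2).
Answer: 2*y**6/15 + 2*log(y - 3) - 4*log(y - 2).


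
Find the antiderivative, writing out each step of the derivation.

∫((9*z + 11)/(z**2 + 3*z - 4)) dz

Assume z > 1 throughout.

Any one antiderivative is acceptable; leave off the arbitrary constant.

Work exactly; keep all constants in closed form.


Step 1. Decompose ∫((9*z + 11)/(z**2 + 3*z - 4)) dz by partial fractions, (9*z + 11)/(z**2 + 3*z - 4) = 5/(z + 4) + 4/(z - 1): now ∫(4/(z - 1)) dz + ∫(5/(z + 4)) dz.
Step 2. Evaluate the standard form [assuming z > 1]: now 4*log(z - 1) + ∫(5/(z + 4)) dz.
Step 3. Evaluate the standard form [assuming z > -4]: now 4*log(z - 1) + 5*log(z + 4).
Answer: 4*log(z - 1) + 5*log(z + 4).


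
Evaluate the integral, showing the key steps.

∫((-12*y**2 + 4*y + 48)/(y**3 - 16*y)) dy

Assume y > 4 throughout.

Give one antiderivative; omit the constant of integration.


Step 1. Decompose ∫((-12*y**2 + 4*y + 48)/(y**3 - 16*y)) dy by partial fractions, (-12*y**2 + 4*y + 48)/(y**3 - 16*y) = -5/(y + 4) - 4/(y - 4) - 3/y: now ∫(-3/y) dy + ∫(-4/(y - 4)) dy + ∫(-5/(y + 4)) dy.
Step 2. Evaluate the standard form [assuming y > 4]: now -4*log(y - 4) + ∫(-3/y) dy + ∫(-5/(y + 4)) dy.
Step 3. Evaluate the standard form [assuming y > 0]: now -3*log(y) - 4*log(y - 4) + ∫(-5/(y + 4)) dy.
Step 4. Evaluate the standard form [assuming y > -4]: now -3*log(y) - 4*log(y - 4) - 5*log(y + 4).
Answer: -3*log(y) - 4*log(y - 4) - 5*log(y + 4).


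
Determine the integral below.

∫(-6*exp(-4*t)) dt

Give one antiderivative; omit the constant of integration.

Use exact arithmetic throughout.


Answer: 3*exp(-4*t)/2.


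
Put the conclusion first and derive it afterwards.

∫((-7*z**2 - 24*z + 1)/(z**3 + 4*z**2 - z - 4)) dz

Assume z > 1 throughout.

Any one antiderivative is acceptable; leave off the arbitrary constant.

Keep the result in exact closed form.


The answer is -3*log(z - 1) - 3*log(z + 1) - log(z + 4).
Step 1. Decompose ∫((-7*z**2 - 24*z + 1)/(z**3 + 4*z**2 - z - 4)) dz by partial fractions, (-7*z**2 - 24*z + 1)/(z**3 + 4*z**2 - z - 4) = -1/(z + 4) - 3/(z + 1) - 3/(z - 1): now ∫(-3/(z - 1)) dz + ∫(-3/(z + 1)) dz + ∫(-1/(z + 4)) dz.
Step 2. Evaluate the standard form [assuming z > 1]: now -3*log(z - 1) + ∫(-3/(z + 1)) dz + ∫(-1/(z + 4)) dz.
Step 3. Evaluate the standard form [assuming z > -1]: now -3*log(z - 1) - 3*log(z + 1) + ∫(-1/(z + 4)) dz.
Step 4. Evaluate the standard form [assuming z > -4]: now -3*log(z - 1) - 3*log(z + 1) - log(z + 4).
Answer: -3*log(z - 1) - 3*log(z + 1) - log(z + 4).


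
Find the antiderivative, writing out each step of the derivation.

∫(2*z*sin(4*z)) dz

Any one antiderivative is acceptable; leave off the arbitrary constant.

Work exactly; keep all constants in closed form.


Step 1. Integrate ∫(2*z*sin(4*z)) dz by parts with u = z, dv = (2*sin(4*z)) dz, so v = -cos(4*z)/2: now -z*cos(4*z)/2 + ∫(cos(4*z)/2) dz.
Step 2. Evaluate the standard form: now -z*cos(4*z)/2 + sin(4*z)/8.
Answer: -z*cos(4*z)/2 + sin(4*z)/8.


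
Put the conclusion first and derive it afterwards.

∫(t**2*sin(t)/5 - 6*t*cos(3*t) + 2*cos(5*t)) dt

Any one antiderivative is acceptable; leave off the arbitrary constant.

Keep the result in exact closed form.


The answer is -t**2*cos(t)/5 + 2*t*sin(t)/5 - 2*t*sin(3*t) + 2*sin(5*t)/5 + 2*cos(t)/5 - 2*cos(3*t)/3.
Step 1. Rewrite: now ∫(-6*t*cos(3*t)) dt + ∫(t**2*sin(t)/5) dt + ∫(2*cos(5*t)) dt.
Step 2. Integrate ∫(t**2*sin(t)/5) dt by parts with u = t**2, dv = (sin(t)/5) dt, so v = -cos(t)/5: now -t**2*cos(t)/5 + ∫(2*t*cos(t)/5) dt + ∫(-6*t*cos(3*t)) dt + ∫(2*cos(5*t)) dt.
Step 3. Integrate ∫(2*t*cos(t)/5) dt by parts with u = t, dv = (2*cos(t)/5) dt, so v = 2*sin(t)/5: now -t**2*cos(t)/5 + 2*t*sin(t)/5 + ∫(-6*t*cos(3*t)) dt + ∫(-2*sin(t)/5) dt + ∫(2*cos(5*t)) dt.
Step 4. Evaluate the standard form: now -t**2*cos(t)/5 + 2*t*sin(t)/5 + 2*cos(t)/5 + ∫(-6*t*cos(3*t)) dt + ∫(2*cos(5*t)) dt.
Step 5. Integrate ∫(-6*t*cos(3*t)) dt by parts with u = t, dv = (-6*cos(3*t)) dt, so v = -2*sin(3*t): now -t**2*cos(t)/5 + 2*t*sin(t)/5 - 2*t*sin(3*t) + 2*cos(t)/5 + ∫(2*sin(3*t)) dt + ∫(2*cos(5*t)) dt.
Step 6. Evaluate the standard form: now -t**2*cos(t)/5 + 2*t*sin(t)/5 - 2*t*sin(3*t) + 2*cos(t)/5 - 2*cos(3*t)/3 + ∫(2*cos(5*t)) dt.
Step 7. Evaluate the standard form: now -t**2*cos(t)/5 + 2*t*sin(t)/5 - 2*t*sin(3*t) + 2*sin(5*t)/5 + 2*cos(t)/5 - 2*cos(3*t)/3.
Answer: -t**2*cos(t)/5 + 2*t*sin(t)/5 - 2*t*sin(3*t) + 2*sin(5*t)/5 + 2*cos(t)/5 - 2*cos(3*t)/3.


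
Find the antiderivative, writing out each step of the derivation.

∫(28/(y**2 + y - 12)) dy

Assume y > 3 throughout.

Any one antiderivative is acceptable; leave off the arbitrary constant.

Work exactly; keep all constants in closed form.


Step 1. Decompose ∫(28/(y**2 + y - 12)) dy by partial fractions, 28/(y**2 + y - 12) = -4/(y + 4) + 4/(y - 3): now ∫(4/(y - 3)) dy + ∫(-4/(y + 4)) dy.
Step 2. Evaluate the standard form [assuming y > -4]: now -4*log(y + 4) + ∫(4/(y - 3)) dy.
Step 3. Evaluate the standard form [assuming y > 3]: now 4*log(y - 3) - 4*log(y + 4).
Answer: 4*log(y - 3) - 4*log(y + 4).


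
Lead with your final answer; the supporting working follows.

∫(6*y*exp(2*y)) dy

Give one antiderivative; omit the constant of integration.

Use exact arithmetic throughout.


The answer is 3*y*exp(2*y) - 3*exp(2*y)/2.
Step 1. Integrate ∫(6*y*exp(2*y)) dy by parts with u = y, dv = (6*exp(2*y)) dy, so v = 3*exp(2*y): now 3*y*exp(2*y) + ∫(-3*exp(2*y)) dy.
Step 2. Evaluate the standard form: now 3*y*exp(2*y) - 3*exp(2*y)/2.
Answer: 3*y*exp(2*y) - 3*exp(2*y)/2.


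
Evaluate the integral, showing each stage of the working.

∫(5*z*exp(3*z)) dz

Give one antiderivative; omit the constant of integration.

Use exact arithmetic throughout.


Step 1. Integrate ∫(5*z*exp(3*z)) dz by parts with u = z, dv = (5*exp(3*z)) dz, so v = 5*exp(3*z)/3: now 5*z*exp(3*z)/3 + ∫(-5*exp(3*z)/3) dz.
Step 2. Evaluate the standard form: now 5*z*exp(3*z)/3 - 5*exp(3*z)/9.
Answer: 5*z*exp(3*z)/3 - 5*exp(3*z)/9.


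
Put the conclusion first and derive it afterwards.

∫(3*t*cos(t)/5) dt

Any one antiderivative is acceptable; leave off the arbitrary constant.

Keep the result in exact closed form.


The answer is 3*t*sin(t)/5 + 3*cos(t)/5.
Step 1. Integrate ∫(3*t*cos(t)/5) dt by parts with u = t, dv = (3*cos(t)/5) dt, so v = 3*sin(t)/5: now 3*t*sin(t)/5 + ∫(-3*sin(t)/5) dt.
Step 2. Evaluate the standard form: now 3*t*sin(t)/5 + 3*cos(t)/5.
Answer: 3*t*sin(t)/5 + 3*cos(t)/5.


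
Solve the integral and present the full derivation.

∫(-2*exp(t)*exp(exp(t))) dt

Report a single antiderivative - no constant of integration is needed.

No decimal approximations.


Step 1. Substitute u = exp(t), turning ∫(-2*exp(t)*exp(exp(t))) dt into ∫(-2*exp(u)) du: now ∫(-2*exp(u)) du.
Step 2. Evaluate the standard form: now -2*exp(u).
Step 3. Substitute back u = exp(t): now -2*exp(exp(t)).
Answer: -2*exp(exp(t)).


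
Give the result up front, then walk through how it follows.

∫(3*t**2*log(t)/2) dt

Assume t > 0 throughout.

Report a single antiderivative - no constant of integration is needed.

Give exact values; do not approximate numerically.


The answer is t**3*log(t)/2 - t**3/6.
Step 1. Integrate ∫(3*t**2*log(t)/2) dt by parts with u = log(t), dv = (3*t**2/2) dt, so v = t**3/2 [assuming t > 0]: now t**3*log(t)/2 + ∫(-t**2/2) dt.
Step 2. Evaluate the standard form: now t**3*log(t)/2 - t**3/6.
Answer: t**3*log(t)/2 - t**3/6.


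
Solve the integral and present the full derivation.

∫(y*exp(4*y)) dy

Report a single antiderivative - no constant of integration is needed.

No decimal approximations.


Step 1. Integrate ∫(y*exp(4*y)) dy by parts with u = y, dv = (exp(4*y)) dy, so v = exp(4*y)/4: now y*exp(4*y)/4 + ∫(-exp(4*y)/4) dy.
Step 2. Evaluate the standard form: now y*exp(4*y)/4 - exp(4*y)/16.
Answer: y*exp(4*y)/4 - exp(4*y)/16.


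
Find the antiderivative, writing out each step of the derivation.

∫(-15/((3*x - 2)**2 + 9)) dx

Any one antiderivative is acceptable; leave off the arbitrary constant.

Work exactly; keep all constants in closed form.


Step 1. Substitute u = 3*x - 2, turning ∫(-15/((3*x - 2)**2 + 9)) dx into ∫(-5/(u**2 + 9)) du: now ∫(-5/(u**2 + 9)) du.
Step 2. Evaluate the standard form: now -5*atan(u/3)/3.
Step 3. Substitute back u = 3*x - 2: now -5*atan(x - 2/3)/3.
Answer: -5*atan(x - 2/3)/3.


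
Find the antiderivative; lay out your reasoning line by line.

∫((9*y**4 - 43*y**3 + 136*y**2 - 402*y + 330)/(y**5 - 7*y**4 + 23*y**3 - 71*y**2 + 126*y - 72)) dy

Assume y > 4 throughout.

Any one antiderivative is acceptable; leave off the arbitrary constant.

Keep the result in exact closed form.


Step 1. Decompose ∫((9*y**4 - 43*y**3 + 136*y**2 - 402*y + 330)/(y**5 - 7*y**4 + 23*y**3 - 71*y**2 + 126*y - 72)) dy by partial fractions, (9*y**4 - 43*y**3 + 136*y**2 - 402*y + 330)/(y**5 - 7*y**4 + 23*y**3 - 71*y**2 + 126*y - 72) = -3/(y**2 + 9) + 1/(y - 1) + 5/(y - 2) + 3/(y - 4): now ∫(3/(y - 4)) dy + ∫(5/(y - 2)) dy + ∫(1/(y - 1)) dy + ∫(-3/(y**2 + 9)) dy.
Step 2. Evaluate the standard form [assuming y > 1]: now log(y - 1) + ∫(3/(y - 4)) dy + ∫(5/(y - 2)) dy + ∫(-3/(y**2 + 9)) dy.
Step 3. Evaluate the standard form [assuming y > 4]: now 3*log(y - 4) + log(y - 1) + ∫(5/(y - 2)) dy + ∫(-3/(y**2 + 9)) dy.
Step 4. Evaluate the standard form [assuming y > 2]: now 3*log(y - 4) + 5*log(y - 2) + log(y - 1) + ∫(-3/(y**2 + 9)) dy.
Step 5. Evaluate the standard form: now 3*log(y - 4) + 5*log(y - 2) + log(y - 1) - atan(y/3).
Answer: 3*log(y - 4) + 5*log(y - 2) + log(y - 1) - atan(y/3).


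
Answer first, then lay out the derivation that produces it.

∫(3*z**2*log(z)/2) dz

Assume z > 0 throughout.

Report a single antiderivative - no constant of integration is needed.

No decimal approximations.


The answer is z**3*log(z)/2 - z**3/6.
Step 1. Integrate ∫(3*z**2*log(z)/2) dz by parts with u = log(z), dv = (3*z**2/2) dz, so v = z**3/2 [assuming z > 0]: now z**3*log(z)/2 + ∫(-z**2/2) dz.
Step 2. Evaluate the standard form: now z**3*log(z)/2 - z**3/6.
Answer: z**3*log(z)/2 - z**3/6.


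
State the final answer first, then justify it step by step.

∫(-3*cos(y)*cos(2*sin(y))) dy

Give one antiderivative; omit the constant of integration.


The answer is -3*sin(2*sin(y))/2.
Step 1. Substitute u = sin(y), turning ∫(-3*cos(y)*cos(2*sin(y))) dy into ∫(-3*cos(2*u)) du: now ∫(-3*cos(2*u)) du.
Step 2. Evaluate the standard form: now -3*sin(2*u)/2.
Step 3. Substitute back u = sin(y): now -3*sin(2*sin(y))/2.
Answer: -3*sin(2*sin(y))/2.


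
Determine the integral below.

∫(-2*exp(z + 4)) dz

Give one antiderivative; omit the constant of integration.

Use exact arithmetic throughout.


Answer: -2*exp(z + 4).


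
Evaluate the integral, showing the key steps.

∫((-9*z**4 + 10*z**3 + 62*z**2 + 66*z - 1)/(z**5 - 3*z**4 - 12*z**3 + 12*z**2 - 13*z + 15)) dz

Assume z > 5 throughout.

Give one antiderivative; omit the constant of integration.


Step 1. Decompose ∫((-9*z**4 + 10*z**3 + 62*z**2 + 66*z - 1)/(z**5 - 3*z**4 - 12*z**3 + 12*z**2 - 13*z + 15)) dz by partial fractions, (-9*z**4 + 10*z**3 + 62*z**2 + 66*z - 1)/(z**5 - 3*z**4 - 12*z**3 + 12*z**2 - 13*z + 15) = -4/(z**2 + 1) - 2/(z + 3) - 4/(z - 1) - 3/(z - 5): now ∫(-3/(z - 5)) dz + ∫(-4/(z - 1)) dz + ∫(-2/(z + 3)) dz + ∫(-4/(z**2 + 1)) dz.
Step 2. Evaluate the standard form [assuming z > 1]: now -4*log(z - 1) + ∫(-3/(z - 5)) dz + ∫(-2/(z + 3)) dz + ∫(-4/(z**2 + 1)) dz.
Step 3. Evaluate the standard form [assuming z > -3]: now -4*log(z - 1) - 2*log(z + 3) + ∫(-3/(z - 5)) dz + ∫(-4/(z**2 + 1)) dz.
Step 4. Evaluate the standard form [assuming z > 5]: now -3*log(z - 5) - 4*log(z - 1) - 2*log(z + 3) + ∫(-4/(z**2 + 1)) dz.
Step 5. Evaluate the standard form: now -3*log(z - 5) - 4*log(z - 1) - 2*log(z + 3) - 4*atan(z).
Answer: -3*log(z - 5) - 4*log(z - 1) - 2*log(z + 3) - 4*atan(z).


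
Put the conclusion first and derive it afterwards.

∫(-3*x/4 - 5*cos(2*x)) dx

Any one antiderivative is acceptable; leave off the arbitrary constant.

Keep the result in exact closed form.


The answer is -3*x**2/8 - 5*sin(2*x)/2.
Step 1. Rewrite: now ∫(-3*x/4) dx + ∫(-5*cos(2*x)) dx.
Step 2. Evaluate the standard form: now -5*sin(2*x)/2 + ∫(-3*x/4) dx.
Step 3. Evaluate the standard form: now -3*x**2/8 - 5*sin(2*x)/2.
Answer: -3*x**2/8 - 5*sin(2*x)/2.


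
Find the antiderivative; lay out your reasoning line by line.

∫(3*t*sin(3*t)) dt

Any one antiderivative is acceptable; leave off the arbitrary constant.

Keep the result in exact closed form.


Step 1. Integrate ∫(3*t*sin(3*t)) dt by parts with u = t, dv = (3*sin(3*t)) dt, so v = -cos(3*t): now -t*cos(3*t) + ∫(cos(3*t)) dt.
Step 2. Evaluate the standard form: now -t*cos(3*t) + sin(3*t)/3.
Answer: -t*cos(3*t) + sin(3*t)/3.


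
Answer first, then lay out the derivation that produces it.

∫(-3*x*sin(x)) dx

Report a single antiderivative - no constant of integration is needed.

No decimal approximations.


The answer is 3*x*cos(x) - 3*sin(x).
Step 1. Integrate ∫(-3*x*sin(x)) dx by parts with u = x, dv = (-3*sin(x)) dx, so v = 3*cos(x): now 3*x*cos(x) + ∫(-3*cos(x)) dx.
Step 2. Evaluate the standard form: now 3*x*cos(x) - 3*sin(x).
Answer: 3*x*cos(x) - 3*sin(x).


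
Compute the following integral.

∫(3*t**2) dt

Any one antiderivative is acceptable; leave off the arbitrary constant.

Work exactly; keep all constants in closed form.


Answer: t**3.


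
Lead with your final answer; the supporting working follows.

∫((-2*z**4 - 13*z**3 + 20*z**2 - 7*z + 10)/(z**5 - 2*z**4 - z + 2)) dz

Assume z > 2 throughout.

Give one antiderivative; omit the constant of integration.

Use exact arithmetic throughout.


The answer is -4*log(z - 2) - 2*log(z - 1) + 4*log(z + 1) - 3*atan(z).
Step 1. Decompose ∫((-2*z**4 - 13*z**3 + 20*z**2 - 7*z + 10)/(z**5 - 2*z**4 - z + 2)) dz by partial fractions, (-2*z**4 - 13*z**3 + 20*z**2 - 7*z + 10)/(z**5 - 2*z**4 - z + 2) = -3/(z**2 + 1) + 4/(z + 1) - 2/(z - 1) - 4/(z - 2): now ∫(-4/(z - 2)) dz + ∫(-2/(z - 1)) dz + ∫(4/(z + 1)) dz + ∫(-3/(z**2 + 1)) dz.
Step 2. Evaluate the standard form [assuming z > 2]: now -4*log(z - 2) + ∫(-2/(z - 1)) dz + ∫(4/(z + 1)) dz + ∫(-3/(z**2 + 1)) dz.
Step 3. Evaluate the standard form [assuming z > 1]: now -4*log(z - 2) - 2*log(z - 1) + ∫(4/(z + 1)) dz + ∫(-3/(z**2 + 1)) dz.
Step 4. Evaluate the standard form [assuming z > -1]: now -4*log(z - 2) - 2*log(z - 1) + 4*log(z + 1) + ∫(-3/(z**2 + 1)) dz.
Step 5. Evaluate the standard form: now -4*log(z - 2) - 2*log(z - 1) + 4*log(z + 1) - 3*atan(z).
Answer: -4*log(z - 2) - 2*log(z - 1) + 4*log(z + 1) - 3*atan(z).


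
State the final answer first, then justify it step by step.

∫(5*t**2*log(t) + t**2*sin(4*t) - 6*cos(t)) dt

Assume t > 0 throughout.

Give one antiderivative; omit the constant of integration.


The answer is 5*t**3*log(t)/3 - 5*t**3/9 - t**2*cos(4*t)/4 + t*sin(4*t)/8 - 6*sin(t) + cos(4*t)/32.
Step 1. Rewrite: now ∫(5*t**2*log(t)) dt + ∫(t**2*sin(4*t)) dt + ∫(-6*cos(t)) dt.
Step 2. Integrate ∫(t**2*sin(4*t)) dt by parts with u = t**2, dv = (sin(4*t)) dt, so v = -cos(4*t)/4: now -t**2*cos(4*t)/4 + ∫(t*cos(4*t)/2) dt + ∫(5*t**2*log(t)) dt + ∫(-6*cos(t)) dt.
Step 3. Integrate ∫(t*cos(4*t)/2) dt by parts with u = t, dv = (cos(4*t)/2) dt, so v = sin(4*t)/8: now -t**2*cos(4*t)/4 + t*sin(4*t)/8 + ∫(5*t**2*log(t)) dt + ∫(-sin(4*t)/8) dt + ∫(-6*cos(t)) dt.
Step 4. Evaluate the standard form: now -t**2*cos(4*t)/4 + t*sin(4*t)/8 + cos(4*t)/32 + ∫(5*t**2*log(t)) dt + ∫(-6*cos(t)) dt.
Step 5. Evaluate the standard form: now -t**2*cos(4*t)/4 + t*sin(4*t)/8 - 6*sin(t) + cos(4*t)/32 + ∫(5*t**2*log(t)) dt.
Step 6. Integrate ∫(5*t**2*log(t)) dt by parts with u = log(t), dv = (5*t**2) dt, so v = 5*t**3/3 [assuming t > 0]: now 5*t**3*log(t)/3 - t**2*cos(4*t)/4 + t*sin(4*t)/8 - 6*sin(t) + cos(4*t)/32 + ∫(-5*t**2/3) dt.
Step 7. Evaluate the standard form: now 5*t**3*log(t)/3 - 5*t**3/9 - t**2*cos(4*t)/4 + t*sin(4*t)/8 - 6*sin(t) + cos(4*t)/32.
Answer: 5*t**3*log(t)/3 - 5*t**3/9 - t**2*cos(4*t)/4 + t*sin(4*t)/8 - 6*sin(t) + cos(4*t)/32.


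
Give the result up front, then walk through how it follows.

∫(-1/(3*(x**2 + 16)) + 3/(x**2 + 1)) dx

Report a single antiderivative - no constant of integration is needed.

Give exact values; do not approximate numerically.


The answer is -atan(x/4)/12 + 3*atan(x).
Step 1. Rewrite: now ∫(3/(x**2 + 1)) dx + ∫(-1/(3*(x**2 + 16))) dx.
Step 2. Evaluate the standard form: now 3*atan(x) + ∫(-1/(3*(x**2 + 16))) dx.
Step 3. Evaluate the standard form: now -atan(x/4)/12 + 3*atan(x).
Answer: -atan(x/4)/12 + 3*atan(x).


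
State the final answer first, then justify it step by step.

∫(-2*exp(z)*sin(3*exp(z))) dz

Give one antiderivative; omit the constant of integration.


The answer is 2*cos(3*exp(z))/3.
Step 1. Substitute u = exp(z), turning ∫(-2*exp(z)*sin(3*exp(z))) dz into ∫(-2*sin(3*u)) du: now ∫(-2*sin(3*u)) du.
Step 2. Evaluate the standard form: now 2*cos(3*u)/3.
Step 3. Substitute back u = exp(z): now 2*cos(3*exp(z))/3.
Answer: 2*cos(3*exp(z))/3.


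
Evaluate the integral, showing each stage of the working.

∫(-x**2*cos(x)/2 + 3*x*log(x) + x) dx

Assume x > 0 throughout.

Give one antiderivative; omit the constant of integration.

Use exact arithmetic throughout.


Step 1. Rewrite: now ∫(x) dx + ∫(3*x*log(x)) dx + ∫(-x**2*cos(x)/2) dx.
Step 2. Integrate ∫(3*x*log(x)) dx by parts with u = log(x), dv = (3*x) dx, so v = 3*x**2/2 [assuming x > 0]: now 3*x**2*log(x)/2 + ∫(-3*x/2) dx + ∫(x) dx + ∫(-x**2*cos(x)/2) dx.
Step 3. Evaluate the standard form: now 3*x**2*log(x)/2 - 3*x**2/4 + ∫(x) dx + ∫(-x**2*cos(x)/2) dx.
Step 4. Integrate ∫(-x**2*cos(x)/2) dx by parts with u = x**2, dv = (-cos(x)/2) dx, so v = -sin(x)/2: now 3*x**2*log(x)/2 - x**2*sin(x)/2 - 3*x**2/4 + ∫(x) dx + ∫(x*sin(x)) dx.
Step 5. Integrate ∫(x*sin(x)) dx by parts with u = x, dv = (sin(x)) dx, so v = -cos(x): now 3*x**2*log(x)/2 - x**2*sin(x)/2 - 3*x**2/4 - x*cos(x) + ∫(x) dx + ∫(cos(x)) dx.
Step 6. Evaluate the standard form: now 3*x**2*log(x)/2 - x**2*sin(x)/2 - 3*x**2/4 - x*cos(x) + sin(x) + ∫(x) dx.
Step 7. Evaluate the standard form: now 3*x**2*log(x)/2 - x**2*sin(x)/2 - x**2/4 - x*cos(x) + sin(x).
Answer: 3*x**2*log(x)/2 - x**2*sin(x)/2 - x**2/4 - x*cos(x) + sin(x).


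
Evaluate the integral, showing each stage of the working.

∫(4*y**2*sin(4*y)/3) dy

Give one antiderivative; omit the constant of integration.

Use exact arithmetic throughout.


Step 1. Integrate ∫(4*y**2*sin(4*y)/3) dy by parts with u = y**2, dv = (4*sin(4*y)/3) dy, so v = -cos(4*y)/3: now -y**2*cos(4*y)/3 + ∫(2*y*cos(4*y)/3) dy.
Step 2. Integrate ∫(2*y*cos(4*y)/3) dy by parts with u = y, dv = (2*cos(4*y)/3) dy, so v = sin(4*y)/6: now -y**2*cos(4*y)/3 + y*sin(4*y)/6 + ∫(-sin(4*y)/6) dy.
Step 3. Evaluate the standard form: now -y**2*cos(4*y)/3 + y*sin(4*y)/6 + cos(4*y)/24.
Answer: -y**2*cos(4*y)/3 + y*sin(4*y)/6 + cos(4*y)/24.


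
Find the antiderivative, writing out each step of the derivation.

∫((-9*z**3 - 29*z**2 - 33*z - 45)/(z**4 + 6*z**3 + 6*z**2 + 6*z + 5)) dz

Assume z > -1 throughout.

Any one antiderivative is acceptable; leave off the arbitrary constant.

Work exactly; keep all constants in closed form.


Step 1. Decompose ∫((-9*z**3 - 29*z**2 - 33*z - 45)/(z**4 + 6*z**3 + 6*z**2 + 6*z + 5)) dz by partial fractions, (-9*z**3 - 29*z**2 - 33*z - 45)/(z**4 + 6*z**3 + 6*z**2 + 6*z + 5) = -4/(z**2 + 1) - 5/(z + 5) - 4/(z + 1): now ∫(-4/(z + 1)) dz + ∫(-5/(z + 5)) dz + ∫(-4/(z**2 + 1)) dz.
Step 2. Evaluate the standard form [assuming z > -1]: now -4*log(z + 1) + ∫(-5/(z + 5)) dz + ∫(-4/(z**2 + 1)) dz.
Step 3. Evaluate the standard form [assuming z > -5]: now -4*log(z + 1) - 5*log(z + 5) + ∫(-4/(z**2 + 1)) dz.
Step 4. Evaluate the standard form: now -4*log(z + 1) - 5*log(z + 5) - 4*atan(z).
Answer: -4*log(z + 1) - 5*log(z + 5) - 4*atan(z).


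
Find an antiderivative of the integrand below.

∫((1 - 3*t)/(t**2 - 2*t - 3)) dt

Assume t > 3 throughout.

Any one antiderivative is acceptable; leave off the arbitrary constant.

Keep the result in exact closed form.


Answer: -2*log(t - 3) - log(t + 1).


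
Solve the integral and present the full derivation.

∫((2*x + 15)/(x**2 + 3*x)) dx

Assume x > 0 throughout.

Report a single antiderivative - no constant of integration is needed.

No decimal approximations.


Step 1. Decompose ∫((2*x + 15)/(x**2 + 3*x)) dx by partial fractions, (2*x + 15)/(x**2 + 3*x) = -3/(x + 3) + 5/x: now ∫(5/x) dx + ∫(-3/(x + 3)) dx.
Step 2. Evaluate the standard form [assuming x > -3]: now -3*log(x + 3) + ∫(5/x) dx.
Step 3. Evaluate the standard form [assuming x > 0]: now 5*log(x) - 3*log(x + 3).
Answer: 5*log(x) - 3*log(x + 3).
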